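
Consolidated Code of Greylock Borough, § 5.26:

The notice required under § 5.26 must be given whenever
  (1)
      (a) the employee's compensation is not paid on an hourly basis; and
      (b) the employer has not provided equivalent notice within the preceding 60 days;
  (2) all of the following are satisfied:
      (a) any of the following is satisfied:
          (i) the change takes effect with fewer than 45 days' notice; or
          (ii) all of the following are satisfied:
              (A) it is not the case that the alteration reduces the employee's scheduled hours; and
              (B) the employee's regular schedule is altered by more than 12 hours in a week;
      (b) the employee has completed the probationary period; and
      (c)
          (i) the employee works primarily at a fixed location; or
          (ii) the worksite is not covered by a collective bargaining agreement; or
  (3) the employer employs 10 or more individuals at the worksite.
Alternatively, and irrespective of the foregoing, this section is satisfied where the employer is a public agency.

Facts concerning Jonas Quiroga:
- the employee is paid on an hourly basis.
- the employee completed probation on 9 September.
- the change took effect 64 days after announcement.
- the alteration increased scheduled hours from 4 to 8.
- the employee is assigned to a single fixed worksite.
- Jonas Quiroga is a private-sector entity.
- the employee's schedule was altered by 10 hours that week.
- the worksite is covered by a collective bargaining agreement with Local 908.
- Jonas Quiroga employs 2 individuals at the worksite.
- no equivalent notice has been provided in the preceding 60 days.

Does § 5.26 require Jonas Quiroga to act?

(a) not (hourly-paid) — not satisfied.
(b) no recent notice — met.
So (1) is not satisfied (F AND T).
(i) < 45 days' notice — not satisfied.
(A) not (hours reduced) — holds.
(B) schedule shift > 12h — fails.
(ii) = T AND F = false.
So (a) is not satisfied (F OR F).
(b) past probation — holds.
(i) fixed location — holds.
(ii) no CBA — not satisfied.
So (c) is satisfied (T OR F).
So (2) is not satisfied (F AND T AND T).
(3) ≥ 10 at site — not satisfied.
Overall = F OR F OR F = false.
Exception (public agency) — not satisfied.
Result: main false OR exception false → false.

No — not required.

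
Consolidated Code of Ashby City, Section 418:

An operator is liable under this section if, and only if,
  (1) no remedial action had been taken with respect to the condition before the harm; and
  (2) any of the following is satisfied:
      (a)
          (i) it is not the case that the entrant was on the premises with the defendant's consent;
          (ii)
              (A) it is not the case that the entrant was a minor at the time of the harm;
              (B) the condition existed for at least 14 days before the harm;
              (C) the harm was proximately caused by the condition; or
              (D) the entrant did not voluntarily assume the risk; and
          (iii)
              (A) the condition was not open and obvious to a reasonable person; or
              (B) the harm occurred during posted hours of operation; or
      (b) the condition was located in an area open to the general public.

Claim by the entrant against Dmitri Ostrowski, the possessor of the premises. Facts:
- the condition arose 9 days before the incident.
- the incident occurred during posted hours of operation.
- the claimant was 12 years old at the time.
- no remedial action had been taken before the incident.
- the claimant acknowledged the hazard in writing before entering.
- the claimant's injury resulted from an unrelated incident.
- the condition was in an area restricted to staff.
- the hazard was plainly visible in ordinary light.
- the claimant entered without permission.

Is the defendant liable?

No — not liable.

(1) no remedial action — met.
(i) not (consent to enter) — holds.
(A) not (entrant a minor) — not satisfied.
(B) condition ≥14 days old — not met.
(C) proximate cause — not met.
(D) no assumed risk — not satisfied.
So (ii) is not satisfied (F OR F OR F OR F).
(A) not open/obvious — not met.
(B) during posted hours — holds.
(iii) = F OR T = true.
(a) = T AND F AND T = false.
(b) public area — fails.
So (2) is not satisfied (F OR F).
Overall = T AND F = false.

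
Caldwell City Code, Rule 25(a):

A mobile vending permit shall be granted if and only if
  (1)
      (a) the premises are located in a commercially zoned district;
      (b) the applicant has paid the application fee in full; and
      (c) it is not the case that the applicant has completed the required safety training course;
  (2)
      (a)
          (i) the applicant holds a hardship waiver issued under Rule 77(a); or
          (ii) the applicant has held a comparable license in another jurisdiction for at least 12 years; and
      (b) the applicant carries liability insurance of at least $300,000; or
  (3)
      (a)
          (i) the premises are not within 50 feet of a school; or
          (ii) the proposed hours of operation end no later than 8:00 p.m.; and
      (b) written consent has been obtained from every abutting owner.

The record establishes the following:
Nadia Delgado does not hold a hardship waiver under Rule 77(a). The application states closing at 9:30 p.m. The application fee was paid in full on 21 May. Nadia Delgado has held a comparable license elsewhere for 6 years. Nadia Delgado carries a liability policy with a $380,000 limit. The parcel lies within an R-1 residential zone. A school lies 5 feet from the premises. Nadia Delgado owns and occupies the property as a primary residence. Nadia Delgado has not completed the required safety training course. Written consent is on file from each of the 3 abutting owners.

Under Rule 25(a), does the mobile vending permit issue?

No — denied.

(a) commercially zoned — not met.
(b) fee paid — holds.
(c) not (safety training) — satisfied.
(1) = F AND T AND T = false.
(i) hardship waiver — not satisfied.
(ii) prior license ≥ 12 yr — not met.
So (a) is not satisfied (F OR F).
(b) insurance ≥ $300,000 — holds.
So (2) is not satisfied (F AND T).
(i) ≥50 ft from school — not met.
(ii) closes by 8 p.m. — fails.
So (a) is not satisfied (F OR F).
(b) all abutters consent — met.
(3) = F AND T = false.
So Overall is not satisfied (F OR F OR F).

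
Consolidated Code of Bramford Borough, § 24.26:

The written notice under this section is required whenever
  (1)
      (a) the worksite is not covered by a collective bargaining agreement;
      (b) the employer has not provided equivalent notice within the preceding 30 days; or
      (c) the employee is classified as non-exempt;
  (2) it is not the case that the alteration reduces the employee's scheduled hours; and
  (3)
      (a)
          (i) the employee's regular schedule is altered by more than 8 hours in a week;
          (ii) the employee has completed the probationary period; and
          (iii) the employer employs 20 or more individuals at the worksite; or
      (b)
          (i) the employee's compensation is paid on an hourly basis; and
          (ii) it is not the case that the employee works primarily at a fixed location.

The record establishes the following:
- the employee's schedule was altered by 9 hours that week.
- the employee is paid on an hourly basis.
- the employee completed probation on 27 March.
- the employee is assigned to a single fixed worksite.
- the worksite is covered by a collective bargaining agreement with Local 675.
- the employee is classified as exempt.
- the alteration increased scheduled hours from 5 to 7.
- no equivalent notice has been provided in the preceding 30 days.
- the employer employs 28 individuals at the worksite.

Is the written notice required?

Yes — required.

(a) no CBA — not satisfied.
(b) no recent notice — met.
(c) non-exempt — not met.
(1): F OR T OR F → true.
(2) not (hours reduced) — met.
(i) schedule shift > 8h — satisfied.
(ii) past probation — met.
(iii) ≥ 20 at site — satisfied.
So (a) is satisfied (T AND T AND T).
(i) hourly-paid — met.
(ii) not (fixed location) — not met.
(b): T AND F → false.
So (3) is satisfied (T OR F).
Overall: T AND T AND T → true.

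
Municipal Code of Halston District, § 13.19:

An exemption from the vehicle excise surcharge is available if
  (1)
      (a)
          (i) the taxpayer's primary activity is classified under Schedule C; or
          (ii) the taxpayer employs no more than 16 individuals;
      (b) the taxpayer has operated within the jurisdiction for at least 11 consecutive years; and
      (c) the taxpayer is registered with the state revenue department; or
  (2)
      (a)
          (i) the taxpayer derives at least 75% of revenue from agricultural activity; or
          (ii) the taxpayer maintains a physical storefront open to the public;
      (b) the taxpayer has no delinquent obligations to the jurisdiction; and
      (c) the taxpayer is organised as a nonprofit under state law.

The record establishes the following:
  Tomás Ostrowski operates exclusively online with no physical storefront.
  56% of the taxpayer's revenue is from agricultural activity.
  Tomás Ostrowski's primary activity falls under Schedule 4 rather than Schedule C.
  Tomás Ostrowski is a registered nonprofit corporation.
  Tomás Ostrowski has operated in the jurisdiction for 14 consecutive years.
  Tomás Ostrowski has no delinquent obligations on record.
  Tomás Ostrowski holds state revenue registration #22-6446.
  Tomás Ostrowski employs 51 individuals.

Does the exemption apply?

(i) Schedule C activity — fails.
(ii) ≤ 16 employees — not satisfied.
(a) = F OR F = false.
(b) ≥ 11 yrs in jurisdiction — satisfied.
(c) state-registered — met.
So (1) is not satisfied (F AND T AND T).
(i) ≥75% agricultural — fails.
(ii) has storefront — fails.
So (a) is not satisfied (F OR F).
(b) no delinquency — met.
(c) nonprofit — holds.
(2): F AND T AND T → false.
Overall = F OR F = false.

No — not exempt.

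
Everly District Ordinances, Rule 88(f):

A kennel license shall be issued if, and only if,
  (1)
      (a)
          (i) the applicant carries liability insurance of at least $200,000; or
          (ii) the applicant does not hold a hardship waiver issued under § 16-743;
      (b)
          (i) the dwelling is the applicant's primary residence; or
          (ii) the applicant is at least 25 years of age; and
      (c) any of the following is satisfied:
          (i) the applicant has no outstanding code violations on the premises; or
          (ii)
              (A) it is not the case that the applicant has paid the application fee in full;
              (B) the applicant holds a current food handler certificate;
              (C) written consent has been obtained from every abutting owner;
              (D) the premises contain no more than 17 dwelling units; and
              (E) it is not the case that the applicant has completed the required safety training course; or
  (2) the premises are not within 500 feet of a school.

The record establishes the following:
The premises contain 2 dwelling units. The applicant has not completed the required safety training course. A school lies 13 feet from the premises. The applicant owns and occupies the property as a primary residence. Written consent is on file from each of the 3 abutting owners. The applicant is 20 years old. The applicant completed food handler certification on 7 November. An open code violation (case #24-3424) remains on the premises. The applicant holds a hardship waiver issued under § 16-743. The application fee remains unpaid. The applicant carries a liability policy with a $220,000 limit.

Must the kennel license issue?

Yes — granted.

(i) insurance ≥ $200,000 — holds.
(ii) not (hardship waiver) — not met.
(a): T OR F → true.
(i) primary residence — met.
(ii) age ≥ 25 — not satisfied.
(b) = T OR F = true.
(i) no code violations — not met.
(A) not (fee paid) — holds.
(B) food handler cert. — satisfied.
(C) all abutters consent — holds.
(D) ≤ 17 units — satisfied.
(E) not (safety training) — holds.
(ii) = T AND T AND T AND T AND T = true.
So (c) is satisfied (F OR T).
(1) = T AND T AND T = true.
(2) ≥500 ft from school — not met.
Overall: T OR F → true.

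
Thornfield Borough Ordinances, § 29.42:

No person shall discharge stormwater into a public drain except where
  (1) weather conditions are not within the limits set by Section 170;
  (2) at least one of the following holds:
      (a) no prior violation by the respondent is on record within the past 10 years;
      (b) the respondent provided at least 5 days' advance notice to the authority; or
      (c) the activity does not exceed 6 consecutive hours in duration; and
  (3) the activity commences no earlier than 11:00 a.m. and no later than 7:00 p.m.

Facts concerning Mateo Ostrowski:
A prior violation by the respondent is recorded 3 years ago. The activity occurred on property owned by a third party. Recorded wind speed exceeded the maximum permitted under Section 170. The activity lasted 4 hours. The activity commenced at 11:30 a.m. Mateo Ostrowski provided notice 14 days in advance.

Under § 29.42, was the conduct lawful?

Yes — lawful.

(1) not (weather ok) — holds.
(a) no prior violation — not satisfied.
(b) ≥5 days' notice — holds.
(c) ≤ 6 hrs duration — holds.
So (2) is satisfied (F OR T OR T).
(3) start within hours — holds.
Overall: T AND T AND T → true.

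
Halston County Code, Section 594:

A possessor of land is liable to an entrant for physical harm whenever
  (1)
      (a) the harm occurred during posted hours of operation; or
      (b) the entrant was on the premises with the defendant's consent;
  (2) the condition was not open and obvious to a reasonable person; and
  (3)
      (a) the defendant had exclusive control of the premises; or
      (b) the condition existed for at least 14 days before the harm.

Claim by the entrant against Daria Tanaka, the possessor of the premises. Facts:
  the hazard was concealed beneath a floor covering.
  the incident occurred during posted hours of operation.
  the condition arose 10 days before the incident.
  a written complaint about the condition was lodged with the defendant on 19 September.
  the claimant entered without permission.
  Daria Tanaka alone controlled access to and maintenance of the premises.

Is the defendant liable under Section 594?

(a) during posted hours — holds.
(b) consent to enter — fails.
(1): T OR F → true.
(2) not open/obvious — holds.
(a) exclusive control — met.
(b) condition ≥14 days old — not satisfied.
(3) = T OR F = true.
Overall: T AND T AND T → true.

Yes — liable.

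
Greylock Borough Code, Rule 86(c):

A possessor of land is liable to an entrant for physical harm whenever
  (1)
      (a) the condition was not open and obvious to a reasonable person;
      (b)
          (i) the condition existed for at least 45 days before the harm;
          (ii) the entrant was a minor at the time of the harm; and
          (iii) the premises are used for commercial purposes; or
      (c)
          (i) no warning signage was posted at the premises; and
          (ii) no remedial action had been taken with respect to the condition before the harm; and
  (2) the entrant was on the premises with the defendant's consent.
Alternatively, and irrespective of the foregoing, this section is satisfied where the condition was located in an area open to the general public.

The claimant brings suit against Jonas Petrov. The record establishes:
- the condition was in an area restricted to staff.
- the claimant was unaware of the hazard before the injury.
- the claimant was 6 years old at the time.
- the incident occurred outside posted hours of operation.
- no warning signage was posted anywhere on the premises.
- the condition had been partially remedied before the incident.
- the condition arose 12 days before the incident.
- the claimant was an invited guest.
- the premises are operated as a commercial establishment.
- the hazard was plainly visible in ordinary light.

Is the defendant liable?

(a) not open/obvious — not satisfied.
(i) condition ≥45 days old — not met.
(ii) entrant a minor — met.
(iii) commercial use — met.
(b) = F AND T AND T = false.
(i) no signage posted — holds.
(ii) no remedial action — fails.
(c): T AND F → false.
(1) = F OR F OR F = false.
(2) consent to enter — holds.
Overall = F AND T = false.
Exception (public area) — not satisfied.
Result: main false OR exception false → false.

No — not liable.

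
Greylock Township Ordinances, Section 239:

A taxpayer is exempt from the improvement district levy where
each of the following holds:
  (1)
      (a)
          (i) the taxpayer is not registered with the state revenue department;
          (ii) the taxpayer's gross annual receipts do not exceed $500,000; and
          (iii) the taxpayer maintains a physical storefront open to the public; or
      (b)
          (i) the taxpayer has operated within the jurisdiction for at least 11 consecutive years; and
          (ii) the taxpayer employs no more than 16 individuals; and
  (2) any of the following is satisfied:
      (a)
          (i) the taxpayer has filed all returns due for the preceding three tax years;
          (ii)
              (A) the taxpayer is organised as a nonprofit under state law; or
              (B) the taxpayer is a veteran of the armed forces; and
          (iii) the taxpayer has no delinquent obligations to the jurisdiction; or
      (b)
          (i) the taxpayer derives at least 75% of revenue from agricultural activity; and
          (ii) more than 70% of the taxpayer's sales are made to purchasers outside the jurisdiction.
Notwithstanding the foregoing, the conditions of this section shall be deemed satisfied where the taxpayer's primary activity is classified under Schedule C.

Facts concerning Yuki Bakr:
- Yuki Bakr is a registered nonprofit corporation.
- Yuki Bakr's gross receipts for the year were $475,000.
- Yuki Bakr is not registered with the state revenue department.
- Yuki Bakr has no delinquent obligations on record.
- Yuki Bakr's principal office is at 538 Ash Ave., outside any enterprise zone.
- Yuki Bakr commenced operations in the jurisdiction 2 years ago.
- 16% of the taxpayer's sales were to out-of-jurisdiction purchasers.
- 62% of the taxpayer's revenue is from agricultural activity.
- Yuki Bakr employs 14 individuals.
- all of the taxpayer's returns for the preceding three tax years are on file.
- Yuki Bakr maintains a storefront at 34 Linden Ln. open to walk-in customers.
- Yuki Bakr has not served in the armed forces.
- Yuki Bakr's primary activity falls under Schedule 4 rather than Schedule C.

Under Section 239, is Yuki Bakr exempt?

(i) not (state-registered) — satisfied.
(ii) receipts ≤ $500,000 — holds.
(iii) has storefront — satisfied.
(a): T AND T AND T → true.
(i) ≥ 11 yrs in jurisdiction — not satisfied.
(ii) ≤ 16 employees — met.
(b) = F AND T = false.
(1): T OR F → true.
(i) returns current — met.
(A) nonprofit — met.
(B) veteran — fails.
(ii) = T OR F = true.
(iii) no delinquency — satisfied.
(a) = T AND T AND T = true.
(i) ≥75% agricultural — not satisfied.
(ii) >70% out-of-jur. sales — not met.
(b) = F AND F = false.
So (2) is satisfied (T OR F).
So Overall is satisfied (T AND T).
Exception (Schedule C activity) — not satisfied.
Result: main true OR exception false → true.

Yes — exempt.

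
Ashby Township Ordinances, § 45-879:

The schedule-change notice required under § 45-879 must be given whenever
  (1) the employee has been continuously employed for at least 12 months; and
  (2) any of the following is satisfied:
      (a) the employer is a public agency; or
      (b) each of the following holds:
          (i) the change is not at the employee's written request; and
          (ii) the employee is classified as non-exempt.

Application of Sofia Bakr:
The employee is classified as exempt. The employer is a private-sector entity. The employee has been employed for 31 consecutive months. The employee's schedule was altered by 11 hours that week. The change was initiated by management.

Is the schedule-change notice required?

No — not required.

(1) tenure ≥ 12 mo. — met.
(a) public agency — not satisfied.
(i) not employee-requested — holds.
(ii) non-exempt — not met.
So (b) is not satisfied (T AND F).
So (2) is not satisfied (F OR F).
Overall = T AND F = false.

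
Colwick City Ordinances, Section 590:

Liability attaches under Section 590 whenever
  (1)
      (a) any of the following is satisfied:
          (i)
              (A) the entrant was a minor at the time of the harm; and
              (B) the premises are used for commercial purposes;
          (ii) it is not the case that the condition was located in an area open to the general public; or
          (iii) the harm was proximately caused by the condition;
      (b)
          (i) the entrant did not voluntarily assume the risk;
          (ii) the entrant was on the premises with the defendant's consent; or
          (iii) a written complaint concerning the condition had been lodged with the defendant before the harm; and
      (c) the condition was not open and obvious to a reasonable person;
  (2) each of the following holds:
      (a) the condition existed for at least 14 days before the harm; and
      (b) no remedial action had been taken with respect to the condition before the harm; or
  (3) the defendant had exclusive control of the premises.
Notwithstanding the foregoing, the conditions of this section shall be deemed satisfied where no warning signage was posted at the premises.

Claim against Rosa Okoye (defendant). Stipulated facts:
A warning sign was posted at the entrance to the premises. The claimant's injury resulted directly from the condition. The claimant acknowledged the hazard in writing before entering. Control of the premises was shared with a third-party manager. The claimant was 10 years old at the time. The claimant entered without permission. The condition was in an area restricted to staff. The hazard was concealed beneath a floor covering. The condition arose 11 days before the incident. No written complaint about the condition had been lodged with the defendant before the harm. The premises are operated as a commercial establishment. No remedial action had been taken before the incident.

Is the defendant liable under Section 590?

No — not liable.

(A) entrant a minor — satisfied.
(B) commercial use — met.
So (i) is satisfied (T AND T).
(ii) not (public area) — holds.
(iii) proximate cause — met.
So (a) is satisfied (T OR T OR T).
(i) no assumed risk — not satisfied.
(ii) consent to enter — not satisfied.
(iii) complaint lodged — fails.
So (b) is not satisfied (F OR F OR F).
(c) not open/obvious — met.
(1) = T AND F AND T = false.
(a) condition ≥14 days old — not satisfied.
(b) no remedial action — met.
So (2) is not satisfied (F AND T).
(3) exclusive control — fails.
Overall = F OR F OR F = false.
Exception (no signage posted) — not satisfied.
Result: main false OR exception false → false.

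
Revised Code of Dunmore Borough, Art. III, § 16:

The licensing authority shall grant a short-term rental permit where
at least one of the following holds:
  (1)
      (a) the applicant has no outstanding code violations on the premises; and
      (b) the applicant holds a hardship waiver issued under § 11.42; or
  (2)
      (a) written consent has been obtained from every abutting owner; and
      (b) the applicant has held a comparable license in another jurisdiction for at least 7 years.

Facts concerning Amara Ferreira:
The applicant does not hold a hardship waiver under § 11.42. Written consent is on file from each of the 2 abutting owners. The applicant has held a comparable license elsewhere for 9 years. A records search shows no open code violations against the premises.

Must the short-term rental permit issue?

Yes — granted.

(a) no code violations — holds.
(b) hardship waiver — fails.
(1): T AND F → false.
(a) all abutters consent — satisfied.
(b) prior license ≥ 7 yr — met.
(2): T AND T → true.
Overall: F OR T → true.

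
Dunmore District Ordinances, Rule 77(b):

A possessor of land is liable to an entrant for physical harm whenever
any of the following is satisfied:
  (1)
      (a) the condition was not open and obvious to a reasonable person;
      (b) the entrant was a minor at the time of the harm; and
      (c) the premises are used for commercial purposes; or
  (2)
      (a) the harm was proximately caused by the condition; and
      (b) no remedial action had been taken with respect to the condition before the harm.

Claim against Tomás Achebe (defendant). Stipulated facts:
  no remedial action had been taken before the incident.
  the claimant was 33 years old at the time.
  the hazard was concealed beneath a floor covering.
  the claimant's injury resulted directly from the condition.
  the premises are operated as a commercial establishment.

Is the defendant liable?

(a) not open/obvious — met.
(b) entrant a minor — fails.
(c) commercial use — holds.
So (1) is not satisfied (T AND F AND T).
(a) proximate cause — holds.
(b) no remedial action — met.
(2): T AND T → true.
Overall = F OR T = true.

Yes — liable.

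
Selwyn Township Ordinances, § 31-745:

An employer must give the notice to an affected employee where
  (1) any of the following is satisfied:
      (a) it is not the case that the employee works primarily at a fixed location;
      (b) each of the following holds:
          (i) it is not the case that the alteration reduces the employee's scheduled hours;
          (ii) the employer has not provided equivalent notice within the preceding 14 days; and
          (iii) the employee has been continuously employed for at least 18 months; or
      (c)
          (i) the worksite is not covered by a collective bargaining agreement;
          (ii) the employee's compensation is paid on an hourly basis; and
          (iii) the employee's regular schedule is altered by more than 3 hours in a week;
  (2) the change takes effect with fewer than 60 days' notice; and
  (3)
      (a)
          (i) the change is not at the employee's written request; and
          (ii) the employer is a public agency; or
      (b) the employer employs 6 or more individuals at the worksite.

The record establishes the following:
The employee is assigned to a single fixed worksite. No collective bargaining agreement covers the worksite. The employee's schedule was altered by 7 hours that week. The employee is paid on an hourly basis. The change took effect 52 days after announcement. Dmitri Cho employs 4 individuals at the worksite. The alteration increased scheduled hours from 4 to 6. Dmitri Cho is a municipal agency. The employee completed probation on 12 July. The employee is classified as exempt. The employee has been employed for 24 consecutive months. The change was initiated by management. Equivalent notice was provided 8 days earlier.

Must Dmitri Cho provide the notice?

Yes — required.

(a) not (fixed location) — fails.
(i) not (hours reduced) — holds.
(ii) no recent notice — fails.
(iii) tenure ≥ 18 mo. — met.
(b) = T AND F AND T = false.
(i) no CBA — met.
(ii) hourly-paid — satisfied.
(iii) schedule shift > 3h — holds.
So (c) is satisfied (T AND T AND T).
So (1) is satisfied (F OR F OR T).
(2) < 60 days' notice — met.
(i) not employee-requested — met.
(ii) public agency — holds.
So (a) is satisfied (T AND T).
(b) ≥ 6 at site — not met.
(3) = T OR F = true.
Overall: T AND T AND T → true.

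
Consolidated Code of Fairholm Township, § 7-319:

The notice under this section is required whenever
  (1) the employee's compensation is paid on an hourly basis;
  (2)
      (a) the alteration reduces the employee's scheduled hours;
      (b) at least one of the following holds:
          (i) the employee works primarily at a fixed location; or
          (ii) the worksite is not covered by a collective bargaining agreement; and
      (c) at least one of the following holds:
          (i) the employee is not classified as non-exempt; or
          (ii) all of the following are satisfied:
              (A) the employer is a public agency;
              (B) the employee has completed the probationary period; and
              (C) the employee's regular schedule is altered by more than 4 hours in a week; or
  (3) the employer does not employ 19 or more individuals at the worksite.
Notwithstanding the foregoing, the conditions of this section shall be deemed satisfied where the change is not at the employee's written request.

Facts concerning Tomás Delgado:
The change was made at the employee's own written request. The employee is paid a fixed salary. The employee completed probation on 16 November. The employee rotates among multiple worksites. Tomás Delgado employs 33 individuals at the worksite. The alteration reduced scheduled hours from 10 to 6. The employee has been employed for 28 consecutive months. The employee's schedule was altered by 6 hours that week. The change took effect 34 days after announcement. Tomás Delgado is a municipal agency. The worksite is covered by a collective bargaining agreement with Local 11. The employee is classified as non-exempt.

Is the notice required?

(1) hourly-paid — fails.
(a) hours reduced — satisfied.
(i) fixed location — not met.
(ii) no CBA — fails.
(b) = F OR F = false.
(i) not (non-exempt) — not met.
(A) public agency — met.
(B) past probation — satisfied.
(C) schedule shift > 4h — satisfied.
So (ii) is satisfied (T AND T AND T).
(c) = F OR T = true.
(2) = T AND F AND T = false.
(3) not (≥ 19 at site) — not satisfied.
So Overall is not satisfied (F OR F OR F).
Exception (not employee-requested) — not satisfied.
Result: main false OR exception false → false.

No — not required.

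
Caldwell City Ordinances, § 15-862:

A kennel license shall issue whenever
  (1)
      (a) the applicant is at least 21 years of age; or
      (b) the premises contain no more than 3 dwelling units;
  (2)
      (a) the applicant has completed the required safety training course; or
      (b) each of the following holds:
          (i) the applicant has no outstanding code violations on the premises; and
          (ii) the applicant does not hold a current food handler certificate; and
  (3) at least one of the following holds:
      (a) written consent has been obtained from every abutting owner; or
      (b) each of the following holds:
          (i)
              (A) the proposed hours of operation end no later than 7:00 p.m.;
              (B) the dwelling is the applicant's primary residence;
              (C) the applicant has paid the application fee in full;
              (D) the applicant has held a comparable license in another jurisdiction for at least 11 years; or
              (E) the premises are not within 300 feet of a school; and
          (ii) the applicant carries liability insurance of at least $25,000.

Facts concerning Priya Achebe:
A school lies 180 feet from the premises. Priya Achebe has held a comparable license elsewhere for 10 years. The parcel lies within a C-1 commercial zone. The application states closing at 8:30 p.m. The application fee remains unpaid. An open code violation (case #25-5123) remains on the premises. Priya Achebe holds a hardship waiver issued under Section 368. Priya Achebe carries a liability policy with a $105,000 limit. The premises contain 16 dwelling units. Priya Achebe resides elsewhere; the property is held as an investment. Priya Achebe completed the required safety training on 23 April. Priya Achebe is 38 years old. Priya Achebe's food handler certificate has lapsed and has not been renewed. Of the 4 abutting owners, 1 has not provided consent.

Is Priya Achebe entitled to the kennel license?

No — denied.

(a) age ≥ 21 — holds.
(b) ≤ 3 units — not met.
So (1) is satisfied (T OR F).
(a) safety training — met.
(i) no code violations — not satisfied.
(ii) not (food handler cert.) — satisfied.
(b): F AND T → false.
(2) = T OR F = true.
(a) all abutters consent — not met.
(A) closes by 7 p.m. — not satisfied.
(B) primary residence — not satisfied.
(C) fee paid — not met.
(D) prior license ≥ 11 yr — not satisfied.
(E) ≥300 ft from school — not met.
(i) = F OR F OR F OR F OR F = false.
(ii) insurance ≥ $25,000 — holds.
So (b) is not satisfied (F AND T).
(3) = F OR F = false.
Overall: T AND T AND F → false.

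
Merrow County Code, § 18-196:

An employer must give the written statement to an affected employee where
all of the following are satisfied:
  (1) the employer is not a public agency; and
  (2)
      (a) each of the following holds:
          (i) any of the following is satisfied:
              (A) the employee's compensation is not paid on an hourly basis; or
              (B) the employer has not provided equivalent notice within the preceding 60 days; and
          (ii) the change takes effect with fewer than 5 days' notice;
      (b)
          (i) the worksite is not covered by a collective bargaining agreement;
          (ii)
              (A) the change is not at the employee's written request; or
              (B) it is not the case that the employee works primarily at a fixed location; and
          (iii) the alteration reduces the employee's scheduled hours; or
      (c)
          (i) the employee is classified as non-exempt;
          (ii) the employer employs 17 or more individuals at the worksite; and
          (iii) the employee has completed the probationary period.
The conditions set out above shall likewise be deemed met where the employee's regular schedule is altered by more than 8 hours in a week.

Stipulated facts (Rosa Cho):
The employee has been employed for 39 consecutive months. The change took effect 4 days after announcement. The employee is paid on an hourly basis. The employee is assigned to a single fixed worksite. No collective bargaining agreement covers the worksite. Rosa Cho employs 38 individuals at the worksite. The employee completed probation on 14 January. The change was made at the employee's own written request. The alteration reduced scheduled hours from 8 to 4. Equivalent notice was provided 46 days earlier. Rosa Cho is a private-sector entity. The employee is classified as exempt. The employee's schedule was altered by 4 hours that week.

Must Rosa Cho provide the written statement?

No — not required.

(1) not (public agency) — met.
(A) not (hourly-paid) — not satisfied.
(B) no recent notice — fails.
(i) = F OR F = false.
(ii) < 5 days' notice — satisfied.
So (a) is not satisfied (F AND T).
(i) no CBA — met.
(A) not employee-requested — not met.
(B) not (fixed location) — not met.
So (ii) is not satisfied (F OR F).
(iii) hours reduced — satisfied.
(b) = T AND F AND T = false.
(i) non-exempt — not satisfied.
(ii) ≥ 17 at site — met.
(iii) past probation — met.
(c) = F AND T AND T = false.
(2) = F OR F OR F = false.
Overall = T AND F = false.
Exception (schedule shift > 8h) — not satisfied.
Result: main false OR exception false → false.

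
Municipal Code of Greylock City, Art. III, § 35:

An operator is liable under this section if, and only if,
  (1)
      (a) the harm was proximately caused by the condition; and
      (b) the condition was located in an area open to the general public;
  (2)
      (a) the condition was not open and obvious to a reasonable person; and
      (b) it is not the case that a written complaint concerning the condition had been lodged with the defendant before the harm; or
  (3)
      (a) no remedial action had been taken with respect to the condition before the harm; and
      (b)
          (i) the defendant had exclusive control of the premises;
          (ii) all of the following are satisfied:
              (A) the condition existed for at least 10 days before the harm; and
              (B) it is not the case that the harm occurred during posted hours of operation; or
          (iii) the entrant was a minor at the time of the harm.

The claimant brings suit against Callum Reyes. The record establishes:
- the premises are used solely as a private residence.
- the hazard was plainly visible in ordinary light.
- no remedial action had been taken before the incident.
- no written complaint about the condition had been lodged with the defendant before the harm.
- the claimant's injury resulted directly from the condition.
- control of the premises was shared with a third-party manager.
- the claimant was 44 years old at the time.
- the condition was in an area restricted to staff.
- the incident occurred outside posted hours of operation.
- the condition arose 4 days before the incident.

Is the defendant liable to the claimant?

(a) proximate cause — met.
(b) public area — fails.
So (1) is not satisfied (T AND F).
(a) not open/obvious — fails.
(b) not (complaint lodged) — holds.
(2) = F AND T = false.
(a) no remedial action — met.
(i) exclusive control — fails.
(A) condition ≥10 days old — not satisfied.
(B) not (during posted hours) — holds.
So (ii) is not satisfied (F AND T).
(iii) entrant a minor — not satisfied.
(b) = F OR F OR F = false.
So (3) is not satisfied (T AND F).
So Overall is not satisfied (F OR F OR F).

No — not liable.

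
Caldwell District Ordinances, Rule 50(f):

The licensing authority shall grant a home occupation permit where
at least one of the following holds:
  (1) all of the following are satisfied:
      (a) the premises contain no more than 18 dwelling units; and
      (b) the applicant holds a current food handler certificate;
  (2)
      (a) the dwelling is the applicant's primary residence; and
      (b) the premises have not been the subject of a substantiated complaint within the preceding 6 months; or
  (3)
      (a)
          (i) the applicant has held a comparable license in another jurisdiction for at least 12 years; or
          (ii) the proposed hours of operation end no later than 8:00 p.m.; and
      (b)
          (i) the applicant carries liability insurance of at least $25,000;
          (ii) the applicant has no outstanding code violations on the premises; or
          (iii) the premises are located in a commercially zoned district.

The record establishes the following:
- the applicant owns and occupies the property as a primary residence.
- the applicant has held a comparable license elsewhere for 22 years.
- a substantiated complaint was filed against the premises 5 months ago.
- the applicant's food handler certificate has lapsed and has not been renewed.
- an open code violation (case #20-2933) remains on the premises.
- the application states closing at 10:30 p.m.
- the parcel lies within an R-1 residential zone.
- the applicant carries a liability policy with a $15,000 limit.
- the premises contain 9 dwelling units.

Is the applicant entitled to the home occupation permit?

No — denied.

(a) ≤ 18 units — holds.
(b) food handler cert. — fails.
(1): T AND F → false.
(a) primary residence — satisfied.
(b) no complaint in 6 mo. — not met.
(2): T AND F → false.
(i) prior license ≥ 12 yr — met.
(ii) closes by 8 p.m. — not met.
(a): T OR F → true.
(i) insurance ≥ $25,000 — not met.
(ii) no code violations — not satisfied.
(iii) commercially zoned — not met.
(b) = F OR F OR F = false.
(3) = T AND F = false.
Overall: F OR F OR F → false.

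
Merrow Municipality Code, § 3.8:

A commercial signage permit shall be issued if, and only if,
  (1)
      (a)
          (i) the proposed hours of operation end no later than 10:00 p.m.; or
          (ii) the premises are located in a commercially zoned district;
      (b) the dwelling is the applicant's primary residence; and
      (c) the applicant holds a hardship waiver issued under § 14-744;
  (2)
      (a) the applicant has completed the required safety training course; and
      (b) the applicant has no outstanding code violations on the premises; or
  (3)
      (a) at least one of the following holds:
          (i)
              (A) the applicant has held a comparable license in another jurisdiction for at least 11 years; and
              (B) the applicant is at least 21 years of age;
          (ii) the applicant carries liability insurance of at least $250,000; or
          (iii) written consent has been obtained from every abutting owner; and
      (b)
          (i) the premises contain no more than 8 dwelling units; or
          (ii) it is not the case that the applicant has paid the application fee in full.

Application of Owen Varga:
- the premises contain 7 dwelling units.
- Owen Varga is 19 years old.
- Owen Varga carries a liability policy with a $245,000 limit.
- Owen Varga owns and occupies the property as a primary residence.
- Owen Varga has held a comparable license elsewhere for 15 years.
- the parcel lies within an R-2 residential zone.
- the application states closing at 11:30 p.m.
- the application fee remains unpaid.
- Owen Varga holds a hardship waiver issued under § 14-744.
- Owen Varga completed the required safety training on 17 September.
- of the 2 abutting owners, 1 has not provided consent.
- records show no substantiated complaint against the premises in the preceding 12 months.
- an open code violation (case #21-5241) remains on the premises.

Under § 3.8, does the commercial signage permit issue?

No — denied.

(i) closes by 10 p.m. — not satisfied.
(ii) commercially zoned — fails.
So (a) is not satisfied (F OR F).
(b) primary residence — satisfied.
(c) hardship waiver — holds.
(1) = F AND T AND T = false.
(a) safety training — holds.
(b) no code violations — not met.
(2) = T AND F = false.
(A) prior license ≥ 11 yr — satisfied.
(B) age ≥ 21 — fails.
So (i) is not satisfied (T AND F).
(ii) insurance ≥ $250,000 — not met.
(iii) all abutters consent — not satisfied.
(a) = F OR F OR F = false.
(i) ≤ 8 units — holds.
(ii) not (fee paid) — satisfied.
(b) = T OR T = true.
So (3) is not satisfied (F AND T).
So Overall is not satisfied (F OR F OR F).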